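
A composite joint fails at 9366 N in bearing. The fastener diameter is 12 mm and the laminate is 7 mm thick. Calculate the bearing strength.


sigma_br = F/(d*h) = 9366/(12*7) = 111.5 MPa

111.5 MPa


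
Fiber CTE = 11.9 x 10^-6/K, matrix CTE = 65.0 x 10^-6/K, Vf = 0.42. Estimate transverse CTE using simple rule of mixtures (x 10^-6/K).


alpha_2 = alpha_f*Vf + alpha_m*(1-Vf) = 11.9*0.42 + 65.0*0.58 = 42.7 x 10^-6/K

42.7 x 10^-6/K


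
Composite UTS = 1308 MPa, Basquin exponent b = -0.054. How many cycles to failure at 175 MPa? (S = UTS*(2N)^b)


N = 0.5 * (S/UTS)^(1/b) = 0.5 * (175/1308)^(1/-0.054) = 7.5195e+15 cycles

7.5195e+15 cycles


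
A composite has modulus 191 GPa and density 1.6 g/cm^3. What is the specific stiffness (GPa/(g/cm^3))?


Specific stiffness = E/rho = 191/1.6 = 119.4 GPa/(g/cm^3)

119.4 GPa/(g/cm^3)


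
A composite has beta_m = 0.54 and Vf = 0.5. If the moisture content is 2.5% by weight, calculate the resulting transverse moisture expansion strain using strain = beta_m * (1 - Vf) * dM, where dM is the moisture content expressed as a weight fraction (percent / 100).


dM = 2.5/100 = 0.025
strain = beta_m * (1-Vf) * dM = 0.54 * 0.5 * 0.025 = 0.00675

0.00675


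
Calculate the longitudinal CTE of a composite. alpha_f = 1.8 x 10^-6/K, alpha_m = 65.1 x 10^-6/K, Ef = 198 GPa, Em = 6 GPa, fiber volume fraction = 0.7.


E1 = Ef*Vf + Em*(1-Vf) = 140.4
alpha_1 = (alpha_f*Ef*Vf + alpha_m*Em*(1-Vf))/E1 = 2.61 x 10^-6/K

2.61 x 10^-6/K


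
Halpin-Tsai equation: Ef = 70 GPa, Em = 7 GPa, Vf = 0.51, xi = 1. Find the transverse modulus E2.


eta = (Ef/Em - 1)/(Ef/Em + xi) = (10.0 - 1)/(10.0 + 1) = 0.8182
E2 = Em*(1+xi*eta*Vf)/(1-eta*Vf) = 17.02 GPa

17.02 GPa


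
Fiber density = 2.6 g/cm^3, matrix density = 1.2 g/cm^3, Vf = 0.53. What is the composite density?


rho_c = rho_f*Vf + rho_m*(1-Vf) = 2.6*0.53 + 1.2*0.47 = 1.942 g/cm^3

1.942 g/cm^3


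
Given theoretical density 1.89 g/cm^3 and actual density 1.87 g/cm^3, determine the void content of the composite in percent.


Void% = (rho_theo - rho_actual)/rho_theo * 100 = (1.89 - 1.87)/1.89 * 100 = 1.06%

1.06%


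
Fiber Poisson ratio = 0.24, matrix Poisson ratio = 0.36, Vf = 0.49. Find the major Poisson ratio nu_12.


nu_12 = nu_f*Vf + nu_m*(1-Vf) = 0.24*0.49 + 0.36*0.51 = 0.3012

0.3012


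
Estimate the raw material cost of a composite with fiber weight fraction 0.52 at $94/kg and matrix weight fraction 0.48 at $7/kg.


Cost = cost_f*Wf + cost_m*Wm = 94*0.52 + 7*0.48 = $52.24/kg

$52.24/kg


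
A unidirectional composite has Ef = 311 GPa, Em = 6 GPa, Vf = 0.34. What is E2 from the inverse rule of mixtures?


1/E2 = Vf/Ef + (1-Vf)/Em = 0.34/311 + 0.66/6
E2 = 9.0 GPa

9.0 GPa


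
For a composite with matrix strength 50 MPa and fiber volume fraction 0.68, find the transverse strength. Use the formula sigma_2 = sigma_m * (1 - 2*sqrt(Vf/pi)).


factor = 1 - 2*sqrt(0.68/pi) = 0.0695
sigma_2 = 50 * 0.0695 = 3.48 MPa

3.48 MPa


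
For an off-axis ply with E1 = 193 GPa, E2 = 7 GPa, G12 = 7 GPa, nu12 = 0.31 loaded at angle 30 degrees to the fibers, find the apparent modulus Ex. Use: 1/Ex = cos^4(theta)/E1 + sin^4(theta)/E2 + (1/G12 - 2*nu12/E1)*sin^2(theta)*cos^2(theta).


cos^4(30) = 0.5625, sin^4(30) = 0.0625, sin^2(30)*cos^2(30) = 0.1875
1/G12 - 2*nu12/E1 = 1/7 - 2*0.31/193 = 0.139645 GPa^-1
1/Ex = 0.5625/193 + 0.0625/7 + 0.139645*0.1875 = 0.0380265 GPa^-1
Ex = 26.3 GPa

26.3 GPa


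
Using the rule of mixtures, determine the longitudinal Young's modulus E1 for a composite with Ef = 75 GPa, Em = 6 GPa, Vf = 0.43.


E1 = Ef*Vf + Em*(1-Vf) = 75*0.43 + 6*0.57 = 35.67 GPa

35.67 GPa


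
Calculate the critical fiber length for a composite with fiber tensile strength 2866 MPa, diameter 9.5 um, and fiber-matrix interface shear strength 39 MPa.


Lc = sigma_f * d / (2 * tau_i) = 2866 * 9.5 / (2 * 39) = 349.1 um

349.1 um


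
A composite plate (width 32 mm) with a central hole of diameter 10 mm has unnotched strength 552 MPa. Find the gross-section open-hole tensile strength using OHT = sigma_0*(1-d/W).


OHT = sigma_0*(1-d/W) = 552*(1-10/32) = 379.5 MPa

379.5 MPa


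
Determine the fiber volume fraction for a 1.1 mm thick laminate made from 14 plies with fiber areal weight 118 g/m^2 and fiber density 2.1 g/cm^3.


Vf = n * FAW / (rho_f * h * 1000) = 14 * 118 / (2.1 * 1.1 * 1000) = 0.7152

0.7152


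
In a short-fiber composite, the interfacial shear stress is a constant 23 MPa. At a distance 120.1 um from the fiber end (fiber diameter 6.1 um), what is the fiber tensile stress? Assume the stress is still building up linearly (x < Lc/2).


Force balance: sigma_f * (pi*d^2/4) = tau * (pi*d) * x  ->  sigma_f = 4 * tau * x / d
sigma_f = 4 * 23 * 120.1 / 6.1 = 1811.3 MPa

1811.3 MPa


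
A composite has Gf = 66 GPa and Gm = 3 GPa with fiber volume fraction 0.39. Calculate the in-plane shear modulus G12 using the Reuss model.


1/G12 = Vf/Gf + (1-Vf)/Gm = 0.39/66 + 0.61/3
G12 = 4.78 GPa

4.78 GPa


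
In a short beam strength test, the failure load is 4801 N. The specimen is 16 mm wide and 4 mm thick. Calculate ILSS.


ILSS = 3F/(4bh) = 3*4801/(4*16*4) = 56.26 MPa

56.26 MPa


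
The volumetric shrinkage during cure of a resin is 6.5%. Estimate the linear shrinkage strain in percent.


Linear shrinkage ≈ vol_shrink/3 = 6.5/3 = 2.167%

2.167%


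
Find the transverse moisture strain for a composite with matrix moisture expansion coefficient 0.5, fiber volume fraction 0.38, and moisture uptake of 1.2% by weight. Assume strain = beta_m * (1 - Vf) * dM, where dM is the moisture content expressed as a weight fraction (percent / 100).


dM = 1.2/100 = 0.012
strain = beta_m * (1-Vf) * dM = 0.5 * 0.62 * 0.012 = 0.00372

0.00372


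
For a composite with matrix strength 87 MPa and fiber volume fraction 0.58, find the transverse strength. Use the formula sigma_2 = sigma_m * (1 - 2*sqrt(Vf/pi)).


factor = 1 - 2*sqrt(0.58/pi) = 0.1407
sigma_2 = 87 * 0.1407 = 12.24 MPa

12.24 MPa


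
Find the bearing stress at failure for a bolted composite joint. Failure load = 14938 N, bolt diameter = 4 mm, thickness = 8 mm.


sigma_br = F/(d*h) = 14938/(4*8) = 466.8 MPa

466.8 MPa


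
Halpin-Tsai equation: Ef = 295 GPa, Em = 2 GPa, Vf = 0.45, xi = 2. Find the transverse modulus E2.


eta = (Ef/Em - 1)/(Ef/Em + xi) = (147.5 - 1)/(147.5 + 2) = 0.9799
E2 = Em*(1+xi*eta*Vf)/(1-eta*Vf) = 6.73 GPa

6.73 GPa


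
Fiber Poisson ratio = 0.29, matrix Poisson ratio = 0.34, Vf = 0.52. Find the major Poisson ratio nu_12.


nu_12 = nu_f*Vf + nu_m*(1-Vf) = 0.29*0.52 + 0.34*0.48 = 0.314

0.314


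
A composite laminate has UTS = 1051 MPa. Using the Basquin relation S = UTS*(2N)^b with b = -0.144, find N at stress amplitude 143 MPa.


N = 0.5 * (S/UTS)^(1/b) = 0.5 * (143/1051)^(1/-0.144) = 518454.7141 cycles

518454.7141 cycles


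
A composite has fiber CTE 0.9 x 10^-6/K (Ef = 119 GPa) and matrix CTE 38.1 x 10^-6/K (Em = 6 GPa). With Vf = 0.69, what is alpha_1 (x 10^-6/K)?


E1 = Ef*Vf + Em*(1-Vf) = 83.97
alpha_1 = (alpha_f*Ef*Vf + alpha_m*Em*(1-Vf))/E1 = 1.72 x 10^-6/K

1.72 x 10^-6/K


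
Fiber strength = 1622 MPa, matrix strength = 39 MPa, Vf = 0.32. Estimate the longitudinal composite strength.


sigma_1 = sigma_f*Vf + sigma_m*(1-Vf) = 1622*0.32 + 39*0.68 = 545.6 MPa

545.6 MPa


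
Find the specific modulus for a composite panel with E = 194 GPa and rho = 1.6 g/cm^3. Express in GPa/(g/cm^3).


Specific stiffness = E/rho = 194/1.6 = 121.3 GPa/(g/cm^3)

121.3 GPa/(g/cm^3)


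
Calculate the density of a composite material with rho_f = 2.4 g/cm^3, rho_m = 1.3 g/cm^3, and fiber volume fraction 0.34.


rho_c = rho_f*Vf + rho_m*(1-Vf) = 2.4*0.34 + 1.3*0.66 = 1.674 g/cm^3

1.674 g/cm^3


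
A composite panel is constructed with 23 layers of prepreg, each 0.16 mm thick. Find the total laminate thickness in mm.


h = n * t_ply = 23 * 0.16 = 3.68 mm

3.68 mm


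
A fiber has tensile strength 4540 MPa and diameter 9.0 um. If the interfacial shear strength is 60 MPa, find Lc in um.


Lc = sigma_f * d / (2 * tau_i) = 4540 * 9.0 / (2 * 60) = 340.5 um

340.5 um


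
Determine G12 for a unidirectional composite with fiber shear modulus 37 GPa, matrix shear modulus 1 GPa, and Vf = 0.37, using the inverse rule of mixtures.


1/G12 = Vf/Gf + (1-Vf)/Gm = 0.37/37 + 0.63/1
G12 = 1.56 GPa

1.56 GPa


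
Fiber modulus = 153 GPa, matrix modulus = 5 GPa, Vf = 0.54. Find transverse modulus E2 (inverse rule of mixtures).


1/E2 = Vf/Ef + (1-Vf)/Em = 0.54/153 + 0.46/5
E2 = 10.47 GPa

10.47 GPa


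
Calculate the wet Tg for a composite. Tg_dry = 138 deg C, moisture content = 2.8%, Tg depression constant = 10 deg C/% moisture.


Tg_wet = Tg_dry - k*moisture = 138 - 10*2.8 = 110.0 deg C

110.0 deg C


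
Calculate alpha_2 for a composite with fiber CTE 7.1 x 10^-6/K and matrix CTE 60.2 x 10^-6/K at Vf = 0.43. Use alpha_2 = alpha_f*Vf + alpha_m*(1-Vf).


alpha_2 = alpha_f*Vf + alpha_m*(1-Vf) = 7.1*0.43 + 60.2*0.57 = 37.4 x 10^-6/K

37.4 x 10^-6/K


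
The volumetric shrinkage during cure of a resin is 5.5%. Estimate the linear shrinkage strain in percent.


Linear shrinkage ≈ vol_shrink/3 = 5.5/3 = 1.833%

1.833%


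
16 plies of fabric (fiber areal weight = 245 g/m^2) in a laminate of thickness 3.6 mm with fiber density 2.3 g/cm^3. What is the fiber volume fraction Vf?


Vf = n * FAW / (rho_f * h * 1000) = 16 * 245 / (2.3 * 3.6 * 1000) = 0.4734

0.4734


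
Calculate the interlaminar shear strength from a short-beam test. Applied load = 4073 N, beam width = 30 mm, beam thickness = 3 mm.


ILSS = 3F/(4bh) = 3*4073/(4*30*3) = 33.94 MPa

33.94 MPa


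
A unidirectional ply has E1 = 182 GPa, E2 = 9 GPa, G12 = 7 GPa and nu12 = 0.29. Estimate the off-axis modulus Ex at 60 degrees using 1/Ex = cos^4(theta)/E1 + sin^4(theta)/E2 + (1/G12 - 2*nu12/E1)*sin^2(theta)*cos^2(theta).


cos^4(60) = 0.0625, sin^4(60) = 0.5625, sin^2(60)*cos^2(60) = 0.1875
1/G12 - 2*nu12/E1 = 1/7 - 2*0.29/182 = 0.13967 GPa^-1
1/Ex = 0.0625/182 + 0.5625/9 + 0.13967*0.1875 = 0.0890316 GPa^-1
Ex = 11.23 GPa

11.23 GPa


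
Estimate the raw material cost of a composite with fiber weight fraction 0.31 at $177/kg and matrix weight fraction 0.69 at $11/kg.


Cost = cost_f*Wf + cost_m*Wm = 177*0.31 + 11*0.69 = $62.46/kg

$62.46/kg


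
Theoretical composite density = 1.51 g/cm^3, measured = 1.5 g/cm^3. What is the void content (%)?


Void% = (rho_theo - rho_actual)/rho_theo * 100 = (1.51 - 1.5)/1.51 * 100 = 0.66%

0.66%


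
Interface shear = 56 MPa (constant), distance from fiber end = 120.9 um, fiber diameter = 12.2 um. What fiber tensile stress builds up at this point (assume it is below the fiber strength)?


Force balance: sigma_f * (pi*d^2/4) = tau * (pi*d) * x  ->  sigma_f = 4 * tau * x / d
sigma_f = 4 * 56 * 120.9 / 12.2 = 2219.8 MPa

2219.8 MPa


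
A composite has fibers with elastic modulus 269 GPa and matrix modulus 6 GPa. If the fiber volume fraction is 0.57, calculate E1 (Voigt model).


E1 = Ef*Vf + Em*(1-Vf) = 269*0.57 + 6*0.43 = 155.91 GPa

155.91 GPa


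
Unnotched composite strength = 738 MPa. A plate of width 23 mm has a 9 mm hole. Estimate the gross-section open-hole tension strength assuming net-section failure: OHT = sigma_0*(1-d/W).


OHT = sigma_0*(1-d/W) = 738*(1-9/23) = 449.2 MPa

449.2 MPa


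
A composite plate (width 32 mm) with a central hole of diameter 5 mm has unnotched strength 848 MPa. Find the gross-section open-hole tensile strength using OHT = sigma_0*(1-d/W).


OHT = sigma_0*(1-d/W) = 848*(1-5/32) = 715.5 MPa

715.5 MPa


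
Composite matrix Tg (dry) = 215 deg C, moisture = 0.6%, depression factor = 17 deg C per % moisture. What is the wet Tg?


Tg_wet = Tg_dry - k*moisture = 215 - 17*0.6 = 204.8 deg C

204.8 deg C


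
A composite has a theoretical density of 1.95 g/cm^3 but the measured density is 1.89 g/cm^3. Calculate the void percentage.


Void% = (rho_theo - rho_actual)/rho_theo * 100 = (1.95 - 1.89)/1.95 * 100 = 3.08%

3.08%


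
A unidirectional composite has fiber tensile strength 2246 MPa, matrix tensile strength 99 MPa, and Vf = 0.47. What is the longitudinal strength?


sigma_1 = sigma_f*Vf + sigma_m*(1-Vf) = 2246*0.47 + 99*0.53 = 1108.1 MPa

1108.1 MPa


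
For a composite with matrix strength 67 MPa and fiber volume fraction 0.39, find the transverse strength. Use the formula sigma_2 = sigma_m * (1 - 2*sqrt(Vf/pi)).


factor = 1 - 2*sqrt(0.39/pi) = 0.2953
sigma_2 = 67 * 0.2953 = 19.79 MPa

19.79 MPa


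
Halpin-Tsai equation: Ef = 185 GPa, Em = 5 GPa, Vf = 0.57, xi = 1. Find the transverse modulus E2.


eta = (Ef/Em - 1)/(Ef/Em + xi) = (37.0 - 1)/(37.0 + 1) = 0.9474
E2 = Em*(1+xi*eta*Vf)/(1-eta*Vf) = 16.74 GPa

16.74 GPa


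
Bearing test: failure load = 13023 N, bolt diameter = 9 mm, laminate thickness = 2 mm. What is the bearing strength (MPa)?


sigma_br = F/(d*h) = 13023/(9*2) = 723.5 MPa

723.5 MPa


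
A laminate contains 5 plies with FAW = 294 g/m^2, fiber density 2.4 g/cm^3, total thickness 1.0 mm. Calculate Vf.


Vf = n * FAW / (rho_f * h * 1000) = 5 * 294 / (2.4 * 1.0 * 1000) = 0.6125

0.6125


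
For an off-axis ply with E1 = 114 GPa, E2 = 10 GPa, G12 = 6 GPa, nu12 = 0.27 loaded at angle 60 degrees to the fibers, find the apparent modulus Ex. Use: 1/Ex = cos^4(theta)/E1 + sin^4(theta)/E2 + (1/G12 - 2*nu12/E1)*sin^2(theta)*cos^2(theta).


cos^4(60) = 0.0625, sin^4(60) = 0.5625, sin^2(60)*cos^2(60) = 0.1875
1/G12 - 2*nu12/E1 = 1/6 - 2*0.27/114 = 0.16193 GPa^-1
1/Ex = 0.0625/114 + 0.5625/10 + 0.16193*0.1875 = 0.0871601 GPa^-1
Ex = 11.47 GPa

11.47 GPa


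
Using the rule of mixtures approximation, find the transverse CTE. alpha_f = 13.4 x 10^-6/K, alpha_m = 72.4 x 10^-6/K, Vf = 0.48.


alpha_2 = alpha_f*Vf + alpha_m*(1-Vf) = 13.4*0.48 + 72.4*0.52 = 44.1 x 10^-6/K

44.1 x 10^-6/K


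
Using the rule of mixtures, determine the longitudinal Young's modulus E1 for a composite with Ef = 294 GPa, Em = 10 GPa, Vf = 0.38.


E1 = Ef*Vf + Em*(1-Vf) = 294*0.38 + 10*0.62 = 117.92 GPa

117.92 GPa


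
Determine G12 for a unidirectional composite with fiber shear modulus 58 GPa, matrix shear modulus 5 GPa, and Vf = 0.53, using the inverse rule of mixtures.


1/G12 = Vf/Gf + (1-Vf)/Gm = 0.53/58 + 0.47/5
G12 = 9.7 GPa

9.7 GPa


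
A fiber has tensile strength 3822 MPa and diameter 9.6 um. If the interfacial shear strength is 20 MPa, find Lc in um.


Lc = sigma_f * d / (2 * tau_i) = 3822 * 9.6 / (2 * 20) = 917.3 um

917.3 um


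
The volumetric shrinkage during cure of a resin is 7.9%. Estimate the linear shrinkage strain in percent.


Linear shrinkage ≈ vol_shrink/3 = 7.9/3 = 2.633%

2.633%


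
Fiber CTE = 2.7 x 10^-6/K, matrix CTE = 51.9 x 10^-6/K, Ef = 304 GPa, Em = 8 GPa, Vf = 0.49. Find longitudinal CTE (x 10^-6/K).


E1 = Ef*Vf + Em*(1-Vf) = 153.04
alpha_1 = (alpha_f*Ef*Vf + alpha_m*Em*(1-Vf))/E1 = 4.01 x 10^-6/K

4.01 x 10^-6/K


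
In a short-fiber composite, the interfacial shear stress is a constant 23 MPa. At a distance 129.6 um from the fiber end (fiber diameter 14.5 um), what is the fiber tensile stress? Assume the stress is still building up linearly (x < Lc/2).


Force balance: sigma_f * (pi*d^2/4) = tau * (pi*d) * x  ->  sigma_f = 4 * tau * x / d
sigma_f = 4 * 23 * 129.6 / 14.5 = 822.3 MPa

822.3 MPa


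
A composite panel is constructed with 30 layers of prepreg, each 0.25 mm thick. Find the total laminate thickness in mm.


h = n * t_ply = 30 * 0.25 = 7.5 mm

7.5 mm


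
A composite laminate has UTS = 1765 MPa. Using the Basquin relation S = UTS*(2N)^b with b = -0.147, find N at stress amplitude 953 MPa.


N = 0.5 * (S/UTS)^(1/b) = 0.5 * (953/1765)^(1/-0.147) = 33.0926 cycles

33.0926 cycles


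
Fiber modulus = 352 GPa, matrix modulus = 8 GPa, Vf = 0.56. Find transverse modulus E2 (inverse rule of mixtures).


1/E2 = Vf/Ef + (1-Vf)/Em = 0.56/352 + 0.44/8
E2 = 17.67 GPa

17.67 GPa


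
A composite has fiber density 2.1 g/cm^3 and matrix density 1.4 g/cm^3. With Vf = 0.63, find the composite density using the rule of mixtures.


rho_c = rho_f*Vf + rho_m*(1-Vf) = 2.1*0.63 + 1.4*0.37 = 1.841 g/cm^3

1.841 g/cm^3


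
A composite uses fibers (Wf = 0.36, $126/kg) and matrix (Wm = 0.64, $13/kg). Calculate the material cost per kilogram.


Cost = cost_f*Wf + cost_m*Wm = 126*0.36 + 13*0.64 = $53.68/kg

$53.68/kg


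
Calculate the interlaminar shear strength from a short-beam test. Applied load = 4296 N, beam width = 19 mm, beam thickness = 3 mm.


ILSS = 3F/(4bh) = 3*4296/(4*19*3) = 56.53 MPa

56.53 MPa


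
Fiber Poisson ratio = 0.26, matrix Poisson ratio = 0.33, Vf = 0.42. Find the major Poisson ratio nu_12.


nu_12 = nu_f*Vf + nu_m*(1-Vf) = 0.26*0.42 + 0.33*0.58 = 0.3006

0.3006


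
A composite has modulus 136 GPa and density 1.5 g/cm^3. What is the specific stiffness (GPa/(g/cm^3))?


Specific stiffness = E/rho = 136/1.5 = 90.7 GPa/(g/cm^3)

90.7 GPa/(g/cm^3)


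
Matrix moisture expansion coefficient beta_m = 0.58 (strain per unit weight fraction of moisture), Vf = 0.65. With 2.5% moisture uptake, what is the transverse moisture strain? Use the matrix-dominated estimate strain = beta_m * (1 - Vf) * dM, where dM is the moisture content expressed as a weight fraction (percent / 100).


dM = 2.5/100 = 0.025
strain = beta_m * (1-Vf) * dM = 0.58 * 0.35 * 0.025 = 0.005075

0.005075


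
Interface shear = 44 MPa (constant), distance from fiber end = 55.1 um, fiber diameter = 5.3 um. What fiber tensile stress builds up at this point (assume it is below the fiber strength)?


Force balance: sigma_f * (pi*d^2/4) = tau * (pi*d) * x  ->  sigma_f = 4 * tau * x / d
sigma_f = 4 * 44 * 55.1 / 5.3 = 1829.7 MPa

1829.7 MPa


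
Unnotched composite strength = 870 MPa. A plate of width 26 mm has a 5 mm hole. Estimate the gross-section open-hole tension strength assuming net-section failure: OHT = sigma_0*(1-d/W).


OHT = sigma_0*(1-d/W) = 870*(1-5/26) = 702.7 MPa

702.7 MPa


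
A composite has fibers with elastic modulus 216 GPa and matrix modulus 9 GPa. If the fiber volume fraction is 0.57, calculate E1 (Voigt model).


E1 = Ef*Vf + Em*(1-Vf) = 216*0.57 + 9*0.43 = 126.99 GPa

126.99 GPa


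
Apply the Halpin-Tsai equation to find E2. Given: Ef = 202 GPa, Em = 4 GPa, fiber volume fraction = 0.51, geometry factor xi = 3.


eta = (Ef/Em - 1)/(Ef/Em + xi) = (50.5 - 1)/(50.5 + 3) = 0.9252
E2 = Em*(1+xi*eta*Vf)/(1-eta*Vf) = 18.3 GPa

18.3 GPa


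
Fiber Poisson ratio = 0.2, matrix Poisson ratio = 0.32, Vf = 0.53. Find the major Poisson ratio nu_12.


nu_12 = nu_f*Vf + nu_m*(1-Vf) = 0.2*0.53 + 0.32*0.47 = 0.2564

0.2564


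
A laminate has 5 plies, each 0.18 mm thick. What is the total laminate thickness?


h = n * t_ply = 5 * 0.18 = 0.9 mm

0.9 mm


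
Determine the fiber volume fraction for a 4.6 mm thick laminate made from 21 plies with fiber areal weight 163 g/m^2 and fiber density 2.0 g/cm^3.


Vf = n * FAW / (rho_f * h * 1000) = 21 * 163 / (2.0 * 4.6 * 1000) = 0.3721

0.3721


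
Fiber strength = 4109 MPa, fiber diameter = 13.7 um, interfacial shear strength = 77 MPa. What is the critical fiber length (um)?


Lc = sigma_f * d / (2 * tau_i) = 4109 * 13.7 / (2 * 77) = 365.5 um

365.5 um


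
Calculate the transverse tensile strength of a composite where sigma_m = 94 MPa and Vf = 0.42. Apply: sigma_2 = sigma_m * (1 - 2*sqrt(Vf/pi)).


factor = 1 - 2*sqrt(0.42/pi) = 0.2687
sigma_2 = 94 * 0.2687 = 25.26 MPa

25.26 MPa


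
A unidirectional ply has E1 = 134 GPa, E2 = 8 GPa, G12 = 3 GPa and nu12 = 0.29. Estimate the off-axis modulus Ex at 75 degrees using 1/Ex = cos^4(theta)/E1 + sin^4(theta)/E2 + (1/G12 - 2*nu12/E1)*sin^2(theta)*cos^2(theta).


cos^4(75) = 0.004487, sin^4(75) = 0.870513, sin^2(75)*cos^2(75) = 0.0625
1/G12 - 2*nu12/E1 = 1/3 - 2*0.29/134 = 0.329005 GPa^-1
1/Ex = 0.004487/134 + 0.870513/8 + 0.329005*0.0625 = 0.1294104 GPa^-1
Ex = 7.73 GPa

7.73 GPa


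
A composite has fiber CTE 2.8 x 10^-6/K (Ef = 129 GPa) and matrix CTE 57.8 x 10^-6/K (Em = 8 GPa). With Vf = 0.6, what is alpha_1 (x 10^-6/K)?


E1 = Ef*Vf + Em*(1-Vf) = 80.6
alpha_1 = (alpha_f*Ef*Vf + alpha_m*Em*(1-Vf))/E1 = 4.98 x 10^-6/K

4.98 x 10^-6/K


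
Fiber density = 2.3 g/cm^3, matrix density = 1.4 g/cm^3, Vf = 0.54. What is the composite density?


rho_c = rho_f*Vf + rho_m*(1-Vf) = 2.3*0.54 + 1.4*0.46 = 1.886 g/cm^3

1.886 g/cm^3


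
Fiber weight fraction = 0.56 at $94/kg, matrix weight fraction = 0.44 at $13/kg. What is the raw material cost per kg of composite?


Cost = cost_f*Wf + cost_m*Wm = 94*0.56 + 13*0.44 = $58.36/kg

$58.36/kg


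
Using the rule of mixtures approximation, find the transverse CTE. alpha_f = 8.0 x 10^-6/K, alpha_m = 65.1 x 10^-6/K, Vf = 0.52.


alpha_2 = alpha_f*Vf + alpha_m*(1-Vf) = 8.0*0.52 + 65.1*0.48 = 35.4 x 10^-6/K

35.4 x 10^-6/K


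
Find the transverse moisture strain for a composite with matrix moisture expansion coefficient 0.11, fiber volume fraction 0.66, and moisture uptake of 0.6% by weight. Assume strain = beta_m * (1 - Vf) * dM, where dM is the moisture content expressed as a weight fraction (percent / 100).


dM = 0.6/100 = 0.006
strain = beta_m * (1-Vf) * dM = 0.11 * 0.34 * 0.006 = 0.0002244

0.0002244


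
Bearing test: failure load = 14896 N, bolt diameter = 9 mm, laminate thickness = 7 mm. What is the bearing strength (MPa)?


sigma_br = F/(d*h) = 14896/(9*7) = 236.4 MPa

236.4 MPa


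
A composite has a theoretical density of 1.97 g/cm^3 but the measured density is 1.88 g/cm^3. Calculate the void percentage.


Void% = (rho_theo - rho_actual)/rho_theo * 100 = (1.97 - 1.88)/1.97 * 100 = 4.57%

4.57%


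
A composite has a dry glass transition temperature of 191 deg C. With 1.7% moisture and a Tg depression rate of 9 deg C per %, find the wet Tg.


Tg_wet = Tg_dry - k*moisture = 191 - 9*1.7 = 175.7 deg C

175.7 deg C


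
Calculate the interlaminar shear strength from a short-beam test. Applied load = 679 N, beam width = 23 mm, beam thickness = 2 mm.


ILSS = 3F/(4bh) = 3*679/(4*23*2) = 11.07 MPa

11.07 MPa


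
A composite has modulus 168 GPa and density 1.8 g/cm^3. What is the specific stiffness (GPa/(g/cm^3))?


Specific stiffness = E/rho = 168/1.8 = 93.3 GPa/(g/cm^3)

93.3 GPa/(g/cm^3)


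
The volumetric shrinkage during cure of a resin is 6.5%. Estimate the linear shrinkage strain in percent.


Linear shrinkage ≈ vol_shrink/3 = 6.5/3 = 2.167%

2.167%


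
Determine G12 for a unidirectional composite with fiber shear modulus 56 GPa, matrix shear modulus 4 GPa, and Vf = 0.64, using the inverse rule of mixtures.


1/G12 = Vf/Gf + (1-Vf)/Gm = 0.64/56 + 0.36/4
G12 = 9.86 GPa

9.86 GPa


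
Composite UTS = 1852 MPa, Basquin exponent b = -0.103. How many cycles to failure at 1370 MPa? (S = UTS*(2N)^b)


N = 0.5 * (S/UTS)^(1/b) = 0.5 * (1370/1852)^(1/-0.103) = 9.3334 cycles

9.3334 cycles


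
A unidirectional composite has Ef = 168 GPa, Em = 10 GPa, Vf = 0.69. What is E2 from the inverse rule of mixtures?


1/E2 = Vf/Ef + (1-Vf)/Em = 0.69/168 + 0.31/10
E2 = 28.48 GPa

28.48 GPa


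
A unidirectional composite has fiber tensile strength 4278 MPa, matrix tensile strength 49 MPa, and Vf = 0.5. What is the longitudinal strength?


sigma_1 = sigma_f*Vf + sigma_m*(1-Vf) = 4278*0.5 + 49*0.5 = 2163.5 MPa

2163.5 MPa


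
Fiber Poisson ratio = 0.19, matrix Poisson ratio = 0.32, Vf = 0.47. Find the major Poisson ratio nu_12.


nu_12 = nu_f*Vf + nu_m*(1-Vf) = 0.19*0.47 + 0.32*0.53 = 0.2589

0.2589


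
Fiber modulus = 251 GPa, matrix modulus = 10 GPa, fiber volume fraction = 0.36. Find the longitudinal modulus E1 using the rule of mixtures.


E1 = Ef*Vf + Em*(1-Vf) = 251*0.36 + 10*0.64 = 96.76 GPa

96.76 GPa


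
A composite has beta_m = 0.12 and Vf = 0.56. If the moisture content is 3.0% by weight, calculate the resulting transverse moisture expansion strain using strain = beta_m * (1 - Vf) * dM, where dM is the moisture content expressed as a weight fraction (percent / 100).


dM = 3.0/100 = 0.03
strain = beta_m * (1-Vf) * dM = 0.12 * 0.44 * 0.03 = 0.001584

0.001584


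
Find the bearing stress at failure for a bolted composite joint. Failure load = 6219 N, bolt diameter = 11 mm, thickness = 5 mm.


sigma_br = F/(d*h) = 6219/(11*5) = 113.1 MPa

113.1 MPa


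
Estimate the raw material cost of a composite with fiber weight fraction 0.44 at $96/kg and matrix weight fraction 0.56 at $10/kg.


Cost = cost_f*Wf + cost_m*Wm = 96*0.44 + 10*0.56 = $47.84/kg

$47.84/kg


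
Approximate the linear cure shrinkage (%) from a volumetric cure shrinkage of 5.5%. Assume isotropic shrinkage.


Linear shrinkage ≈ vol_shrink/3 = 5.5/3 = 1.833%

1.833%


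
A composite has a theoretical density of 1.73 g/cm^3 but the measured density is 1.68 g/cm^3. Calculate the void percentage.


Void% = (rho_theo - rho_actual)/rho_theo * 100 = (1.73 - 1.68)/1.73 * 100 = 2.89%

2.89%


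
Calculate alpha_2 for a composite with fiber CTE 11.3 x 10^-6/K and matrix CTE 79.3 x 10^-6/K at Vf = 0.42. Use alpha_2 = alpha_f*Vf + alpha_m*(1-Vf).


alpha_2 = alpha_f*Vf + alpha_m*(1-Vf) = 11.3*0.42 + 79.3*0.58 = 50.7 x 10^-6/K

50.7 x 10^-6/K


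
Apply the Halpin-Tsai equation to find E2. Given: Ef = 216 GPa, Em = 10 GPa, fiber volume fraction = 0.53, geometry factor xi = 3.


eta = (Ef/Em - 1)/(Ef/Em + xi) = (21.6 - 1)/(21.6 + 3) = 0.8374
E2 = Em*(1+xi*eta*Vf)/(1-eta*Vf) = 41.92 GPa

41.92 GPa


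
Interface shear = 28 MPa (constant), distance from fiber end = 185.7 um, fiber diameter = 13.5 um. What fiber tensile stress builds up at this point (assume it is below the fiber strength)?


Force balance: sigma_f * (pi*d^2/4) = tau * (pi*d) * x  ->  sigma_f = 4 * tau * x / d
sigma_f = 4 * 28 * 185.7 / 13.5 = 1540.6 MPa

1540.6 MPa


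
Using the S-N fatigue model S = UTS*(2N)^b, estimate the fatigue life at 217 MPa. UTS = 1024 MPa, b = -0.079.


N = 0.5 * (S/UTS)^(1/b) = 0.5 * (217/1024)^(1/-0.079) = 1.6928e+08 cycles

1.6928e+08 cycles


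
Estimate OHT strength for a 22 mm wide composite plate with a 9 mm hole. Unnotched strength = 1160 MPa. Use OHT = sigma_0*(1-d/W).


OHT = sigma_0*(1-d/W) = 1160*(1-9/22) = 685.5 MPa

685.5 MPa


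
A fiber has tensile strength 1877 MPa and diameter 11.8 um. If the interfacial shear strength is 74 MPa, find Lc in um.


Lc = sigma_f * d / (2 * tau_i) = 1877 * 11.8 / (2 * 74) = 149.7 um

149.7 um


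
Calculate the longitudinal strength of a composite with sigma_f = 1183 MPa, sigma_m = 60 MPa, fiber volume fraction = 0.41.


sigma_1 = sigma_f*Vf + sigma_m*(1-Vf) = 1183*0.41 + 60*0.59 = 520.4 MPa

520.4 MPa


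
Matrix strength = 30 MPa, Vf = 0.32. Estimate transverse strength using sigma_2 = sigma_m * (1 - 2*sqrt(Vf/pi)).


factor = 1 - 2*sqrt(0.32/pi) = 0.3617
sigma_2 = 30 * 0.3617 = 10.85 MPa

10.85 MPa


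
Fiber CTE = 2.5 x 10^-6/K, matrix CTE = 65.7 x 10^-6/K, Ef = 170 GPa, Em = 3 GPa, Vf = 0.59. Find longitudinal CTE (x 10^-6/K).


E1 = Ef*Vf + Em*(1-Vf) = 101.53
alpha_1 = (alpha_f*Ef*Vf + alpha_m*Em*(1-Vf))/E1 = 3.27 x 10^-6/K

3.27 x 10^-6/K


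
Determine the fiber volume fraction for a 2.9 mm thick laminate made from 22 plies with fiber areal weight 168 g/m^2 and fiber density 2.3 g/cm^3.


Vf = n * FAW / (rho_f * h * 1000) = 22 * 168 / (2.3 * 2.9 * 1000) = 0.5541

0.5541


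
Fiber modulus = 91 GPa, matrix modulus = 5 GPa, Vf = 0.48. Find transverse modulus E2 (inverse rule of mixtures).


1/E2 = Vf/Ef + (1-Vf)/Em = 0.48/91 + 0.52/5
E2 = 9.15 GPa

9.15 GPa


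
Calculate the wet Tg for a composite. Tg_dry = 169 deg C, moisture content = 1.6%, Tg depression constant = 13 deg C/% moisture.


Tg_wet = Tg_dry - k*moisture = 169 - 13*1.6 = 148.2 deg C

148.2 deg C


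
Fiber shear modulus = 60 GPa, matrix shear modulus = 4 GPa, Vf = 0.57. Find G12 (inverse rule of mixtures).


1/G12 = Vf/Gf + (1-Vf)/Gm = 0.57/60 + 0.43/4
G12 = 8.55 GPa

8.55 GPa


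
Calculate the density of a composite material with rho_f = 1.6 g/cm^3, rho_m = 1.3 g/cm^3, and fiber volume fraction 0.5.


rho_c = rho_f*Vf + rho_m*(1-Vf) = 1.6*0.5 + 1.3*0.5 = 1.45 g/cm^3

1.45 g/cm^3


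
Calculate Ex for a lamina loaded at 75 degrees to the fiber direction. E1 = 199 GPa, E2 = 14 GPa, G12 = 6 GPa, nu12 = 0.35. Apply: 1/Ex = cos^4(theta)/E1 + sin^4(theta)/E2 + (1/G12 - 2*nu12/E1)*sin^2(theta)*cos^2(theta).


cos^4(75) = 0.004487, sin^4(75) = 0.870513, sin^2(75)*cos^2(75) = 0.0625
1/G12 - 2*nu12/E1 = 1/6 - 2*0.35/199 = 0.163149 GPa^-1
1/Ex = 0.004487/199 + 0.870513/14 + 0.163149*0.0625 = 0.0723988 GPa^-1
Ex = 13.81 GPa

13.81 GPa


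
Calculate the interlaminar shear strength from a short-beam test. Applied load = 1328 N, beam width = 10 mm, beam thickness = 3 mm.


ILSS = 3F/(4bh) = 3*1328/(4*10*3) = 33.2 MPa

33.2 MPa


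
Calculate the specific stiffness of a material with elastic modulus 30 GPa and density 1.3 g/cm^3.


Specific stiffness = E/rho = 30/1.3 = 23.1 GPa/(g/cm^3)

23.1 GPa/(g/cm^3)


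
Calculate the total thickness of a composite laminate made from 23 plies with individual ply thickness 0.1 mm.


h = n * t_ply = 23 * 0.1 = 2.3 mm

2.3 mm


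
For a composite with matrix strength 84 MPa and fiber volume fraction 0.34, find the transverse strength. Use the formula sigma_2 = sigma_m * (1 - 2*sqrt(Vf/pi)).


factor = 1 - 2*sqrt(0.34/pi) = 0.342
sigma_2 = 84 * 0.342 = 28.73 MPa

28.73 MPa


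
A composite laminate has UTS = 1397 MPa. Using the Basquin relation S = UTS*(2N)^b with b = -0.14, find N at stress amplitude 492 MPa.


N = 0.5 * (S/UTS)^(1/b) = 0.5 * (492/1397)^(1/-0.14) = 863.6474 cycles

863.6474 cycles


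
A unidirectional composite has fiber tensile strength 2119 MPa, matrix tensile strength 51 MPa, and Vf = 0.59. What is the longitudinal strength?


sigma_1 = sigma_f*Vf + sigma_m*(1-Vf) = 2119*0.59 + 51*0.41 = 1271.1 MPa

1271.1 MPa


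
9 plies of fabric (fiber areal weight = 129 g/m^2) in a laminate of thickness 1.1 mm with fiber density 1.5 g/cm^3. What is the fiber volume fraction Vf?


Vf = n * FAW / (rho_f * h * 1000) = 9 * 129 / (1.5 * 1.1 * 1000) = 0.7036

0.7036


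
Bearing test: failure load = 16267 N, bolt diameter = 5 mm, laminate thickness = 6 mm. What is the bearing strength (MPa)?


sigma_br = F/(d*h) = 16267/(5*6) = 542.2 MPa

542.2 MPa


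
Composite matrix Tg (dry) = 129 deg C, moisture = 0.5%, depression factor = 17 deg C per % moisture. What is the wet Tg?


Tg_wet = Tg_dry - k*moisture = 129 - 17*0.5 = 120.5 deg C

120.5 deg C


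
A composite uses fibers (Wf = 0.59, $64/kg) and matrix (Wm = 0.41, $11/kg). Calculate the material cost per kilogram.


Cost = cost_f*Wf + cost_m*Wm = 64*0.59 + 11*0.41 = $42.27/kg

$42.27/kg


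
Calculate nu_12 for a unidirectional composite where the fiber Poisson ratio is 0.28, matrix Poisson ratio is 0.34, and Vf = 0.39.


nu_12 = nu_f*Vf + nu_m*(1-Vf) = 0.28*0.39 + 0.34*0.61 = 0.3166

0.3166


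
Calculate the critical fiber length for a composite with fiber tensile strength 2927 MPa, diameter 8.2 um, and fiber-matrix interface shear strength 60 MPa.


Lc = sigma_f * d / (2 * tau_i) = 2927 * 8.2 / (2 * 60) = 200.0 um

200.0 um


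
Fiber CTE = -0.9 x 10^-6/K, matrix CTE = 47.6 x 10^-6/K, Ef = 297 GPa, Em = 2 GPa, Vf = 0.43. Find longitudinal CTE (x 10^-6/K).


E1 = Ef*Vf + Em*(1-Vf) = 128.85
alpha_1 = (alpha_f*Ef*Vf + alpha_m*Em*(1-Vf))/E1 = -0.47 x 10^-6/K

-0.47 x 10^-6/K


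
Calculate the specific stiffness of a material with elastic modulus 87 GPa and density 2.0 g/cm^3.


Specific stiffness = E/rho = 87/2.0 = 43.5 GPa/(g/cm^3)

43.5 GPa/(g/cm^3)


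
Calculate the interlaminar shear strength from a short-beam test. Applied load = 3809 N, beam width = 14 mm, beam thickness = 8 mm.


ILSS = 3F/(4bh) = 3*3809/(4*14*8) = 25.51 MPa

25.51 MPa


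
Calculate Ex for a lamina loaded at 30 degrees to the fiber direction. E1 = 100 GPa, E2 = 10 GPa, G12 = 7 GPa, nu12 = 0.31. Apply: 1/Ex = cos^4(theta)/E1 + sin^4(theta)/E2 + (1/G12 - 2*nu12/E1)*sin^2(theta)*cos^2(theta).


cos^4(30) = 0.5625, sin^4(30) = 0.0625, sin^2(30)*cos^2(30) = 0.1875
1/G12 - 2*nu12/E1 = 1/7 - 2*0.31/100 = 0.136657 GPa^-1
1/Ex = 0.5625/100 + 0.0625/10 + 0.136657*0.1875 = 0.0374982 GPa^-1
Ex = 26.67 GPa

26.67 GPa


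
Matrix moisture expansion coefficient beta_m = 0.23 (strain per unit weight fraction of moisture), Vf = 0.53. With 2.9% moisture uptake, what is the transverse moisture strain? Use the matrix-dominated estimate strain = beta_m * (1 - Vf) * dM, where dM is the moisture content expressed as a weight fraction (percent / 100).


dM = 2.9/100 = 0.029
strain = beta_m * (1-Vf) * dM = 0.23 * 0.47 * 0.029 = 0.0031349

0.0031349


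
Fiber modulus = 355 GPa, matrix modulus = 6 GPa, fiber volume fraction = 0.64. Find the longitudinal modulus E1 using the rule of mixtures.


E1 = Ef*Vf + Em*(1-Vf) = 355*0.64 + 6*0.36 = 229.36 GPa

229.36 GPa


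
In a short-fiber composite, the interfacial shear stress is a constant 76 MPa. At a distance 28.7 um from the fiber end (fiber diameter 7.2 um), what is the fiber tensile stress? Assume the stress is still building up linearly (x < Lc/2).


Force balance: sigma_f * (pi*d^2/4) = tau * (pi*d) * x  ->  sigma_f = 4 * tau * x / d
sigma_f = 4 * 76 * 28.7 / 7.2 = 1211.8 MPa

1211.8 MPa


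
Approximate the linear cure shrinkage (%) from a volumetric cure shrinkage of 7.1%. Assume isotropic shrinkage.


Linear shrinkage ≈ vol_shrink/3 = 7.1/3 = 2.367%

2.367%


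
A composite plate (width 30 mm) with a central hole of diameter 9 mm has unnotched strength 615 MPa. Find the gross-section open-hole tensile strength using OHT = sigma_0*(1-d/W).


OHT = sigma_0*(1-d/W) = 615*(1-9/30) = 430.5 MPa

430.5 MPa


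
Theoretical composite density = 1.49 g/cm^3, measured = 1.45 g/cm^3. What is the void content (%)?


Void% = (rho_theo - rho_actual)/rho_theo * 100 = (1.49 - 1.45)/1.49 * 100 = 2.68%

2.68%


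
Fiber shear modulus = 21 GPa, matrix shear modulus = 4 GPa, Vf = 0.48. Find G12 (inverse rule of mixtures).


1/G12 = Vf/Gf + (1-Vf)/Gm = 0.48/21 + 0.52/4
G12 = 6.54 GPa

6.54 GPa


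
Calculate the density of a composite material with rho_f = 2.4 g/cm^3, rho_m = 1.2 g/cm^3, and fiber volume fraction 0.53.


rho_c = rho_f*Vf + rho_m*(1-Vf) = 2.4*0.53 + 1.2*0.47 = 1.836 g/cm^3

1.836 g/cm^3


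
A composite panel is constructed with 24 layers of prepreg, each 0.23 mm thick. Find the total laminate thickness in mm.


h = n * t_ply = 24 * 0.23 = 5.52 mm

5.52 mm


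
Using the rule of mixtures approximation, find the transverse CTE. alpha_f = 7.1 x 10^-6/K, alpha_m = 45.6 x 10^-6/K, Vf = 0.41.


alpha_2 = alpha_f*Vf + alpha_m*(1-Vf) = 7.1*0.41 + 45.6*0.59 = 29.8 x 10^-6/K

29.8 x 10^-6/K


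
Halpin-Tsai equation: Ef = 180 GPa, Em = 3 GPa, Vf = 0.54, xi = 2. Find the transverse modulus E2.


eta = (Ef/Em - 1)/(Ef/Em + xi) = (60.0 - 1)/(60.0 + 2) = 0.9516
E2 = Em*(1+xi*eta*Vf)/(1-eta*Vf) = 12.51 GPa

12.51 GPa


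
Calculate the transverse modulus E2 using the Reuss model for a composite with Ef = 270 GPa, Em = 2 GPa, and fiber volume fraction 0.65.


1/E2 = Vf/Ef + (1-Vf)/Em = 0.65/270 + 0.35/2
E2 = 5.64 GPa

5.64 GPa


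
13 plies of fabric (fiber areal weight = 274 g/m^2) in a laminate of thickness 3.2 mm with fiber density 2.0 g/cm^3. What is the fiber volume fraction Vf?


Vf = n * FAW / (rho_f * h * 1000) = 13 * 274 / (2.0 * 3.2 * 1000) = 0.5566

0.5566


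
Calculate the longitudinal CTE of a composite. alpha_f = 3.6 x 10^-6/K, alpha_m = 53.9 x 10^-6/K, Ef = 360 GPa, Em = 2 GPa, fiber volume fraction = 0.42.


E1 = Ef*Vf + Em*(1-Vf) = 152.36
alpha_1 = (alpha_f*Ef*Vf + alpha_m*Em*(1-Vf))/E1 = 3.98 x 10^-6/K

3.98 x 10^-6/K


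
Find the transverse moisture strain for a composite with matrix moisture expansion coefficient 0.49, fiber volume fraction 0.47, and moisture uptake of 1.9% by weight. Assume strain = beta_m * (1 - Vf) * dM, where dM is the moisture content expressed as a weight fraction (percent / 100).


dM = 1.9/100 = 0.019
strain = beta_m * (1-Vf) * dM = 0.49 * 0.53 * 0.019 = 0.0049343

0.0049343


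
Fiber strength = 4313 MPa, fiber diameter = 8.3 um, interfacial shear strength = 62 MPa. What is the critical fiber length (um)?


Lc = sigma_f * d / (2 * tau_i) = 4313 * 8.3 / (2 * 62) = 288.7 um

288.7 um


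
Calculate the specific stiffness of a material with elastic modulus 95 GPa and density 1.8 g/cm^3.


Specific stiffness = E/rho = 95/1.8 = 52.8 GPa/(g/cm^3)

52.8 GPa/(g/cm^3)


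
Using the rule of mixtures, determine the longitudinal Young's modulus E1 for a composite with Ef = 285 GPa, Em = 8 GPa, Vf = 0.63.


E1 = Ef*Vf + Em*(1-Vf) = 285*0.63 + 8*0.37 = 182.51 GPa

182.51 GPa


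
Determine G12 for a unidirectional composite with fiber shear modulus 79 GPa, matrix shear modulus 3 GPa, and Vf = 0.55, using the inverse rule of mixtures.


1/G12 = Vf/Gf + (1-Vf)/Gm = 0.55/79 + 0.45/3
G12 = 6.37 GPa

6.37 GPa


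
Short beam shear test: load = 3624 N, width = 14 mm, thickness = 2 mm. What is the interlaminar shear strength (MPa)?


ILSS = 3F/(4bh) = 3*3624/(4*14*2) = 97.07 MPa

97.07 MPa


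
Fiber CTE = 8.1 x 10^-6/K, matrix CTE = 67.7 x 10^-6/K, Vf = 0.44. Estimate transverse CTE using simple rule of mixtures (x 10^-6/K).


alpha_2 = alpha_f*Vf + alpha_m*(1-Vf) = 8.1*0.44 + 67.7*0.56 = 41.5 x 10^-6/K

41.5 x 10^-6/K


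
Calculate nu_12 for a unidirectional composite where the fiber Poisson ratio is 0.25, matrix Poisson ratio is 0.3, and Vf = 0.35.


nu_12 = nu_f*Vf + nu_m*(1-Vf) = 0.25*0.35 + 0.3*0.65 = 0.2825

0.2825


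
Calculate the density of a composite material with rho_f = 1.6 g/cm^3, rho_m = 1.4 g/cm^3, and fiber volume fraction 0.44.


rho_c = rho_f*Vf + rho_m*(1-Vf) = 1.6*0.44 + 1.4*0.56 = 1.488 g/cm^3

1.488 g/cm^3


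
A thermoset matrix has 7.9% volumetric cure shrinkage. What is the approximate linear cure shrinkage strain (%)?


Linear shrinkage ≈ vol_shrink/3 = 7.9/3 = 2.633%

2.633%


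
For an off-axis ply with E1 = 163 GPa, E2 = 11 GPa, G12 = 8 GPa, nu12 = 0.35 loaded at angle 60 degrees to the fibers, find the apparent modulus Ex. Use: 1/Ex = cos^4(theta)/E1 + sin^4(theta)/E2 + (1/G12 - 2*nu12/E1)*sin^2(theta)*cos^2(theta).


cos^4(60) = 0.0625, sin^4(60) = 0.5625, sin^2(60)*cos^2(60) = 0.1875
1/G12 - 2*nu12/E1 = 1/8 - 2*0.35/163 = 0.120706 GPa^-1
1/Ex = 0.0625/163 + 0.5625/11 + 0.120706*0.1875 = 0.0741521 GPa^-1
Ex = 13.49 GPa

13.49 GPa


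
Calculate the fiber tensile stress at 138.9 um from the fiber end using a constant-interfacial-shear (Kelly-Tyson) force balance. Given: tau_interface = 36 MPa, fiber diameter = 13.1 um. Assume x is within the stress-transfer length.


Force balance: sigma_f * (pi*d^2/4) = tau * (pi*d) * x  ->  sigma_f = 4 * tau * x / d
sigma_f = 4 * 36 * 138.9 / 13.1 = 1526.8 MPa

1526.8 MPa


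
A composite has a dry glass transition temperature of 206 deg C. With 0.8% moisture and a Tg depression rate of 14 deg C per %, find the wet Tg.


Tg_wet = Tg_dry - k*moisture = 206 - 14*0.8 = 194.8 deg C

194.8 deg C


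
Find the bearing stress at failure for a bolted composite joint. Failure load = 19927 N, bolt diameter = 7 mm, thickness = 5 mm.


sigma_br = F/(d*h) = 19927/(7*5) = 569.3 MPa

569.3 MPa


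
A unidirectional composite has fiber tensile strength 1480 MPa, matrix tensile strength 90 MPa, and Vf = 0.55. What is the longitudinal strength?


sigma_1 = sigma_f*Vf + sigma_m*(1-Vf) = 1480*0.55 + 90*0.45 = 854.5 MPa

854.5 MPa
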